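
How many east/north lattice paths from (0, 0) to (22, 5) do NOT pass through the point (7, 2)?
Number of paths = 51354

Total paths from (0, 0) to (22, 5): C(27, 22) = 80730. Paths through (7, 2): (paths (0, 0) → (7, 2)) × (paths (7, 2) → (22, 5)) = C(9, 7) · C(18, 15) = 36 · 816 = 29376. Avoidance count = 80730 − 29376 = 51354.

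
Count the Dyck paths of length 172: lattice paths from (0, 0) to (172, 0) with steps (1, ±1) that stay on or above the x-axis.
C_86 = 4180080073556524734514695828170907458428751314320

These Dyck paths are counted by the Catalan number C_n = (1/(n + 1)) · C(2n, n). For n = 86: C_86 = (1/87) · C(172, 86) = 363666966399417651902778537050868948883301364345840/87 = 4180080073556524734514695828170907458428751314320.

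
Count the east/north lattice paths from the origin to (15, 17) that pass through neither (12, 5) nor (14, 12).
Number of paths = 506297588

Inclusion–exclusion. Total paths: C(32, 15) = 565722720. Through P₁: C(17, 12)·C(15, 3) = 2815540. Through P₂: C(26, 14)·C(6, 1) = 57946200. Since P₁ is strictly southwest of P₂, a monotone path through both must visit P₁ then P₂; paths through both = C(17, 12)·C(9, 2)·C(6, 1) = 1336608. Avoid both = 565722720 − 2815540 − 57946200 + 1336608 = 506297588.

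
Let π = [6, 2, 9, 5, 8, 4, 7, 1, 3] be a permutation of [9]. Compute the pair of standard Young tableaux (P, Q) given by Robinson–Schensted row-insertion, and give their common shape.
P = [1, 3, 7] / [2, 4] / [5, 8] / [6, 9];  Q = [1, 3, 5] / [2, 4] / [6, 7] / [8, 9];  common shape = (3, 2, 2, 2)

Row-insert the values π_1, π_2, … into P one at a time, bumping the leftmost entry strictly greater than the inserted value down to the next row. The recording tableau Q records, in position (i, j), the step at which that cell was added to P.
  Insert 6 (step 1): P = [6];  Q = [1]
  Insert 2 (step 2): P = [2] / [6];  Q = [1] / [2]
  Insert 9 (step 3): P = [2, 9] / [6];  Q = [1, 3] / [2]
  Insert 5 (step 4): P = [2, 5] / [6, 9];  Q = [1, 3] / [2, 4]
  Insert 8 (step 5): P = [2, 5, 8] / [6, 9];  Q = [1, 3, 5] / [2, 4]
  Insert 4 (step 6): P = [2, 4, 8] / [5, 9] / [6];  Q = [1, 3, 5] / [2, 4] / [6]
  Insert 7 (step 7): P = [2, 4, 7] / [5, 8] / [6, 9];  Q = [1, 3, 5] / [2, 4] / [6, 7]
  Insert 1 (step 8): P = [1, 4, 7] / [2, 8] / [5, 9] / [6];  Q = [1, 3, 5] / [2, 4] / [6, 7] / [8]
  Insert 3 (step 9): P = [1, 3, 7] / [2, 4] / [5, 8] / [6, 9];  Q = [1, 3, 5] / [2, 4] / [6, 7] / [8, 9]
Final shape: (3, 2, 2, 2).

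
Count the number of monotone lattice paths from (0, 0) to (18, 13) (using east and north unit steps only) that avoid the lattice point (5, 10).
Number of paths = 204571395

Total paths from (0, 0) to (18, 13): C(31, 18) = 206253075. Paths through (5, 10): (paths (0, 0) → (5, 10)) × (paths (5, 10) → (18, 13)) = C(15, 5) · C(16, 13) = 3003 · 560 = 1681680. Avoidance count = 206253075 − 1681680 = 204571395.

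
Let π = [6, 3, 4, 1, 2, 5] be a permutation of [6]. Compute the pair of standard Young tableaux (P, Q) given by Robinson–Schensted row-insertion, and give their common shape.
P = [1, 2, 5] / [3, 4] / [6];  Q = [1, 3, 6] / [2, 5] / [4];  common shape = (3, 2, 1)

Row-insert the values π_1, π_2, … into P one at a time, bumping the leftmost entry strictly greater than the inserted value down to the next row. The recording tableau Q records, in position (i, j), the step at which that cell was added to P.
  Insert 6 (step 1): P = [6];  Q = [1]
  Insert 3 (step 2): P = [3] / [6];  Q = [1] / [2]
  Insert 4 (step 3): P = [3, 4] / [6];  Q = [1, 3] / [2]
  Insert 1 (step 4): P = [1, 4] / [3] / [6];  Q = [1, 3] / [2] / [4]
  Insert 2 (step 5): P = [1, 2] / [3, 4] / [6];  Q = [1, 3] / [2, 5] / [4]
  Insert 5 (step 6): P = [1, 2, 5] / [3, 4] / [6];  Q = [1, 3, 6] / [2, 5] / [4]
Final shape: (3, 2, 1).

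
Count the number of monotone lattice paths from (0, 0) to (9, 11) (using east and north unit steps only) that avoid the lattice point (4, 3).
Number of paths = 122915

Total paths from (0, 0) to (9, 11): C(20, 9) = 167960. Paths through (4, 3): (paths (0, 0) → (4, 3)) × (paths (4, 3) → (9, 11)) = C(7, 4) · C(13, 5) = 35 · 1287 = 45045. Avoidance count = 167960 − 45045 = 122915.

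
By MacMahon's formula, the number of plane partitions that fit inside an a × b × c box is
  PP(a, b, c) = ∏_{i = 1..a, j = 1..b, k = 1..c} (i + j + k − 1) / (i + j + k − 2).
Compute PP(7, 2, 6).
PP(7, 2, 6) = 736164

Evaluate the triple product over i = 1..7, j = 1..2, k = 1..6. The factors are (2/1) · (3/2) · (4/3) · (5/4) · (6/5) · (7/6) · (3/2) · (4/3) · … (84 factors total). The numerators and denominators telescope so the product is an integer; carrying out the multiplication exactly gives PP(7, 2, 6) = 736164.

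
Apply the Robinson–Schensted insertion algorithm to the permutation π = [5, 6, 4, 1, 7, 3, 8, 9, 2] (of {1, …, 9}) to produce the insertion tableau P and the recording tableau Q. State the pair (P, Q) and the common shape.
P = [1, 2, 7, 8, 9] / [3, 6] / [4] / [5];  Q = [1, 2, 5, 7, 8] / [3, 6] / [4] / [9];  common shape = (5, 2, 1, 1)

Row-insert the values π_1, π_2, … into P one at a time, bumping the leftmost entry strictly greater than the inserted value down to the next row. The recording tableau Q records, in position (i, j), the step at which that cell was added to P.
  Insert 5 (step 1): P = [5];  Q = [1]
  Insert 6 (step 2): P = [5, 6];  Q = [1, 2]
  Insert 4 (step 3): P = [4, 6] / [5];  Q = [1, 2] / [3]
  Insert 1 (step 4): P = [1, 6] / [4] / [5];  Q = [1, 2] / [3] / [4]
  Insert 7 (step 5): P = [1, 6, 7] / [4] / [5];  Q = [1, 2, 5] / [3] / [4]
  Insert 3 (step 6): P = [1, 3, 7] / [4, 6] / [5];  Q = [1, 2, 5] / [3, 6] / [4]
  Insert 8 (step 7): P = [1, 3, 7, 8] / [4, 6] / [5];  Q = [1, 2, 5, 7] / [3, 6] / [4]
  Insert 9 (step 8): P = [1, 3, 7, 8, 9] / [4, 6] / [5];  Q = [1, 2, 5, 7, 8] / [3, 6] / [4]
  Insert 2 (step 9): P = [1, 2, 7, 8, 9] / [3, 6] / [4] / [5];  Q = [1, 2, 5, 7, 8] / [3, 6] / [4] / [9]
Final shape: (5, 2, 1, 1).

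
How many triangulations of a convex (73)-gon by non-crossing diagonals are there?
C_71 = 5175569924646105559418940193995065716350

These polygon triangulations are counted by the Catalan number C_n = (1/(n + 1)) · C(2n, n). For n = 71: C_71 = (1/72) · C(142, 71) = 372641034574519600278163693967644731577200/72 = 5175569924646105559418940193995065716350.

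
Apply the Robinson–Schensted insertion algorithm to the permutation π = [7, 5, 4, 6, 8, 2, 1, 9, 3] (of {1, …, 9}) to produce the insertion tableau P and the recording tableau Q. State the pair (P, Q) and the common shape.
P = [1, 3, 8, 9] / [2, 6] / [4] / [5] / [7];  Q = [1, 4, 5, 8] / [2, 9] / [3] / [6] / [7];  common shape = (4, 2, 1, 1, 1)

Row-insert the values π_1, π_2, … into P one at a time, bumping the leftmost entry strictly greater than the inserted value down to the next row. The recording tableau Q records, in position (i, j), the step at which that cell was added to P.
  Insert 7 (step 1): P = [7];  Q = [1]
  Insert 5 (step 2): P = [5] / [7];  Q = [1] / [2]
  Insert 4 (step 3): P = [4] / [5] / [7];  Q = [1] / [2] / [3]
  Insert 6 (step 4): P = [4, 6] / [5] / [7];  Q = [1, 4] / [2] / [3]
  Insert 8 (step 5): P = [4, 6, 8] / [5] / [7];  Q = [1, 4, 5] / [2] / [3]
  Insert 2 (step 6): P = [2, 6, 8] / [4] / [5] / [7];  Q = [1, 4, 5] / [2] / [3] / [6]
  Insert 1 (step 7): P = [1, 6, 8] / [2] / [4] / [5] / [7];  Q = [1, 4, 5] / [2] / [3] / [6] / [7]
  Insert 9 (step 8): P = [1, 6, 8, 9] / [2] / [4] / [5] / [7];  Q = [1, 4, 5, 8] / [2] / [3] / [6] / [7]
  Insert 3 (step 9): P = [1, 3, 8, 9] / [2, 6] / [4] / [5] / [7];  Q = [1, 4, 5, 8] / [2, 9] / [3] / [6] / [7]
Final shape: (4, 2, 1, 1, 1).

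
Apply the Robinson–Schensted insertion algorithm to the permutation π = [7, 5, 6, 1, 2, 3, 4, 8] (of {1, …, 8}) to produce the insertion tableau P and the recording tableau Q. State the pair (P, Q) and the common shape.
P = [1, 2, 3, 4, 8] / [5, 6] / [7];  Q = [1, 3, 6, 7, 8] / [2, 5] / [4];  common shape = (5, 2, 1)

Row-insert the values π_1, π_2, … into P one at a time, bumping the leftmost entry strictly greater than the inserted value down to the next row. The recording tableau Q records, in position (i, j), the step at which that cell was added to P.
  Insert 7 (step 1): P = [7];  Q = [1]
  Insert 5 (step 2): P = [5] / [7];  Q = [1] / [2]
  Insert 6 (step 3): P = [5, 6] / [7];  Q = [1, 3] / [2]
  Insert 1 (step 4): P = [1, 6] / [5] / [7];  Q = [1, 3] / [2] / [4]
  Insert 2 (step 5): P = [1, 2] / [5, 6] / [7];  Q = [1, 3] / [2, 5] / [4]
  Insert 3 (step 6): P = [1, 2, 3] / [5, 6] / [7];  Q = [1, 3, 6] / [2, 5] / [4]
  Insert 4 (step 7): P = [1, 2, 3, 4] / [5, 6] / [7];  Q = [1, 3, 6, 7] / [2, 5] / [4]
  Insert 8 (step 8): P = [1, 2, 3, 4, 8] / [5, 6] / [7];  Q = [1, 3, 6, 7, 8] / [2, 5] / [4]
Final shape: (5, 2, 1).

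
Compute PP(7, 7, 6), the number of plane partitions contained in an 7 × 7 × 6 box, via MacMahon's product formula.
PP(7, 7, 6) = 872299918503728

Evaluate the triple product over i = 1..7, j = 1..7, k = 1..6. The factors are (2/1) · (3/2) · (4/3) · (5/4) · (6/5) · (7/6) · (3/2) · (4/3) · … (294 factors total). The numerators and denominators telescope so the product is an integer; carrying out the multiplication exactly gives PP(7, 7, 6) = 872299918503728.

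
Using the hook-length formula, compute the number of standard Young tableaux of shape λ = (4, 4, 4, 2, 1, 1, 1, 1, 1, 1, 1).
# SYT of shape (4, 4, 4, 2, 1, 1, 1, 1, 1, 1, 1) = 29845200

Hook-length formula: f^λ = n! / Π hook(c), product over all cells c of the Young diagram. For λ = (4, 4, 4, 2, 1, 1, 1, 1, 1, 1, 1), n = 21 boxes. Hook lengths by row (left-to-right, top-to-bottom): [14, 6, 4, 3]; [13, 5, 3, 2]; [12, 4, 2, 1]; [9, 1]; [7]; [6]; [5]; [4]; [3]; [2]; [1]. Product of hooks = 1711864627200. So f^λ = 21! / 1711864627200 = 51090942171709440000 / 1711864627200 = 29845200.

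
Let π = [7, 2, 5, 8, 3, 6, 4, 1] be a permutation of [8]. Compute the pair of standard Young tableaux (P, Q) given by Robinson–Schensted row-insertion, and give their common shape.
P = [1, 3, 4] / [2, 6] / [5, 8] / [7];  Q = [1, 3, 4] / [2, 6] / [5, 7] / [8];  common shape = (3, 2, 2, 1)

Row-insert the values π_1, π_2, … into P one at a time, bumping the leftmost entry strictly greater than the inserted value down to the next row. The recording tableau Q records, in position (i, j), the step at which that cell was added to P.
  Insert 7 (step 1): P = [7];  Q = [1]
  Insert 2 (step 2): P = [2] / [7];  Q = [1] / [2]
  Insert 5 (step 3): P = [2, 5] / [7];  Q = [1, 3] / [2]
  Insert 8 (step 4): P = [2, 5, 8] / [7];  Q = [1, 3, 4] / [2]
  Insert 3 (step 5): P = [2, 3, 8] / [5] / [7];  Q = [1, 3, 4] / [2] / [5]
  Insert 6 (step 6): P = [2, 3, 6] / [5, 8] / [7];  Q = [1, 3, 4] / [2, 6] / [5]
  Insert 4 (step 7): P = [2, 3, 4] / [5, 6] / [7, 8];  Q = [1, 3, 4] / [2, 6] / [5, 7]
  Insert 1 (step 8): P = [1, 3, 4] / [2, 6] / [5, 8] / [7];  Q = [1, 3, 4] / [2, 6] / [5, 7] / [8]
Final shape: (3, 2, 2, 1).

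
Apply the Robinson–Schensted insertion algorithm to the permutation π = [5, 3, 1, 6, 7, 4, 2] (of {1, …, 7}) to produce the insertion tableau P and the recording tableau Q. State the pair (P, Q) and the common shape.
P = [1, 2, 7] / [3, 4] / [5, 6];  Q = [1, 4, 5] / [2, 6] / [3, 7];  common shape = (3, 2, 2)

Row-insert the values π_1, π_2, … into P one at a time, bumping the leftmost entry strictly greater than the inserted value down to the next row. The recording tableau Q records, in position (i, j), the step at which that cell was added to P.
  Insert 5 (step 1): P = [5];  Q = [1]
  Insert 3 (step 2): P = [3] / [5];  Q = [1] / [2]
  Insert 1 (step 3): P = [1] / [3] / [5];  Q = [1] / [2] / [3]
  Insert 6 (step 4): P = [1, 6] / [3] / [5];  Q = [1, 4] / [2] / [3]
  Insert 7 (step 5): P = [1, 6, 7] / [3] / [5];  Q = [1, 4, 5] / [2] / [3]
  Insert 4 (step 6): P = [1, 4, 7] / [3, 6] / [5];  Q = [1, 4, 5] / [2, 6] / [3]
  Insert 2 (step 7): P = [1, 2, 7] / [3, 4] / [5, 6];  Q = [1, 4, 5] / [2, 6] / [3, 7]
Final shape: (3, 2, 2).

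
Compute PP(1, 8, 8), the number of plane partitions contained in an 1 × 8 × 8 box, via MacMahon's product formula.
PP(1, 8, 8) = 12870

Evaluate the triple product over i = 1..1, j = 1..8, k = 1..8. The factors are (2/1) · (3/2) · (4/3) · (5/4) · (6/5) · (7/6) · (8/7) · (9/8) · … (64 factors total). The numerators and denominators telescope so the product is an integer; carrying out the multiplication exactly gives PP(1, 8, 8) = 12870.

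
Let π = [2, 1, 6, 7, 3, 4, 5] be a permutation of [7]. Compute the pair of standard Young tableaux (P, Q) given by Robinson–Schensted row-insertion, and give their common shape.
P = [1, 3, 4, 5] / [2, 6, 7];  Q = [1, 3, 4, 7] / [2, 5, 6];  common shape = (4, 3)

Row-insert the values π_1, π_2, … into P one at a time, bumping the leftmost entry strictly greater than the inserted value down to the next row. The recording tableau Q records, in position (i, j), the step at which that cell was added to P.
  Insert 2 (step 1): P = [2];  Q = [1]
  Insert 1 (step 2): P = [1] / [2];  Q = [1] / [2]
  Insert 6 (step 3): P = [1, 6] / [2];  Q = [1, 3] / [2]
  Insert 7 (step 4): P = [1, 6, 7] / [2];  Q = [1, 3, 4] / [2]
  Insert 3 (step 5): P = [1, 3, 7] / [2, 6];  Q = [1, 3, 4] / [2, 5]
  Insert 4 (step 6): P = [1, 3, 4] / [2, 6, 7];  Q = [1, 3, 4] / [2, 5, 6]
  Insert 5 (step 7): P = [1, 3, 4, 5] / [2, 6, 7];  Q = [1, 3, 4, 7] / [2, 5, 6]
Final shape: (4, 3).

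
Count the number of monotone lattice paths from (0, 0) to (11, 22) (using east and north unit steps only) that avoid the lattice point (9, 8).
Number of paths = 190619520

Total paths from (0, 0) to (11, 22): C(33, 11) = 193536720. Paths through (9, 8): (paths (0, 0) → (9, 8)) × (paths (9, 8) → (11, 22)) = C(17, 9) · C(16, 2) = 24310 · 120 = 2917200. Avoidance count = 193536720 − 2917200 = 190619520.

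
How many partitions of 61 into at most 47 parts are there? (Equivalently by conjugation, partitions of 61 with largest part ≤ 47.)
p(61, parts ≤ 47) = 1121132

Use the recurrence p(n, m) = p(n, m−1) + p(n−m, m): either the largest part is < m (count p(n, m−1)) or the largest part is exactly m (remove one copy of m, count p(n−m, m)). With p(0, ·) = 1 this gives p(61, parts ≤ 47) = 1121132. (By conjugating Young diagrams, this also counts partitions of 61 into at most 47 parts.)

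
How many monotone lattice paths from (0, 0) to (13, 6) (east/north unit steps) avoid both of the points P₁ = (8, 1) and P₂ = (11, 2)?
Number of paths = 24234

Inclusion–exclusion. Total paths: C(19, 13) = 27132. Through P₁: C(9, 8)·C(10, 5) = 2268. Through P₂: C(13, 11)·C(6, 2) = 1170. Since P₁ is strictly southwest of P₂, a monotone path through both must visit P₁ then P₂; paths through both = C(9, 8)·C(4, 3)·C(6, 2) = 540. Avoid both = 27132 − 2268 − 1170 + 540 = 24234.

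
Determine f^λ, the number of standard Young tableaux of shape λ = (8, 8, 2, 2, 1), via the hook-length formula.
# SYT of shape (8, 8, 2, 2, 1) = 49380240

Hook-length formula: f^λ = n! / Π hook(c), product over all cells c of the Young diagram. For λ = (8, 8, 2, 2, 1), n = 21 boxes. Hook lengths by row (left-to-right, top-to-bottom): [12, 10, 7, 6, 5, 4, 3, 2]; [11, 9, 6, 5, 4, 3, 2, 1]; [4, 2]; [3, 1]; [1]. Product of hooks = 1034643456000. So f^λ = 21! / 1034643456000 = 51090942171709440000 / 1034643456000 = 49380240.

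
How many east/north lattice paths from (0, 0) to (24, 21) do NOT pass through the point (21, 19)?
Number of paths = 2460831666150

Total paths from (0, 0) to (24, 21): C(45, 24) = 3773655750150. Paths through (21, 19): (paths (0, 0) → (21, 19)) × (paths (21, 19) → (24, 21)) = C(40, 21) · C(5, 3) = 131282408400 · 10 = 1312824084000. Avoidance count = 3773655750150 − 1312824084000 = 2460831666150.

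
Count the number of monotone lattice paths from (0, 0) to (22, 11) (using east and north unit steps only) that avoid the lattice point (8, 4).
Number of paths = 135978120

Total paths from (0, 0) to (22, 11): C(33, 22) = 193536720. Paths through (8, 4): (paths (0, 0) → (8, 4)) × (paths (8, 4) → (22, 11)) = C(12, 8) · C(21, 14) = 495 · 116280 = 57558600. Avoidance count = 193536720 − 57558600 = 135978120.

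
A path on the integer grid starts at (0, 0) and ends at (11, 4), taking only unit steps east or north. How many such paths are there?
Number of paths = 1365

A monotone lattice path from (0, 0) to (11, 4) consists of 11 east steps and 4 north steps in some order, so it is determined by which 11 of the 15 steps are east. The count is C(15, 11) = 1365.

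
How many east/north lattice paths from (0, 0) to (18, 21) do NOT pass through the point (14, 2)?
Number of paths = 62358081390

Total paths from (0, 0) to (18, 21): C(39, 18) = 62359143990. Paths through (14, 2): (paths (0, 0) → (14, 2)) × (paths (14, 2) → (18, 21)) = C(16, 14) · C(23, 4) = 120 · 8855 = 1062600. Avoidance count = 62359143990 − 1062600 = 62358081390.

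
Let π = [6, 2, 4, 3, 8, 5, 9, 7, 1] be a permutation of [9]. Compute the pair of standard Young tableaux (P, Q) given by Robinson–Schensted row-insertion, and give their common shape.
P = [1, 3, 5, 7] / [2, 8, 9] / [4] / [6];  Q = [1, 3, 5, 7] / [2, 6, 8] / [4] / [9];  common shape = (4, 3, 1, 1)

Row-insert the values π_1, π_2, … into P one at a time, bumping the leftmost entry strictly greater than the inserted value down to the next row. The recording tableau Q records, in position (i, j), the step at which that cell was added to P.
  Insert 6 (step 1): P = [6];  Q = [1]
  Insert 2 (step 2): P = [2] / [6];  Q = [1] / [2]
  Insert 4 (step 3): P = [2, 4] / [6];  Q = [1, 3] / [2]
  Insert 3 (step 4): P = [2, 3] / [4] / [6];  Q = [1, 3] / [2] / [4]
  Insert 8 (step 5): P = [2, 3, 8] / [4] / [6];  Q = [1, 3, 5] / [2] / [4]
  Insert 5 (step 6): P = [2, 3, 5] / [4, 8] / [6];  Q = [1, 3, 5] / [2, 6] / [4]
  Insert 9 (step 7): P = [2, 3, 5, 9] / [4, 8] / [6];  Q = [1, 3, 5, 7] / [2, 6] / [4]
  Insert 7 (step 8): P = [2, 3, 5, 7] / [4, 8, 9] / [6];  Q = [1, 3, 5, 7] / [2, 6, 8] / [4]
  Insert 1 (step 9): P = [1, 3, 5, 7] / [2, 8, 9] / [4] / [6];  Q = [1, 3, 5, 7] / [2, 6, 8] / [4] / [9]
Final shape: (4, 3, 1, 1).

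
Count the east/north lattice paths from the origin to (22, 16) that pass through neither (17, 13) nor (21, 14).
Number of paths = 10369942380

Inclusion–exclusion. Total paths: C(38, 22) = 22239974430. Through P₁: C(30, 17)·C(8, 5) = 6706551600. Through P₂: C(35, 21)·C(3, 1) = 6959878200. Since P₁ is strictly southwest of P₂, a monotone path through both must visit P₁ then P₂; paths through both = C(30, 17)·C(5, 4)·C(3, 1) = 1796397750. Avoid both = 22239974430 − 6706551600 − 6959878200 + 1796397750 = 10369942380.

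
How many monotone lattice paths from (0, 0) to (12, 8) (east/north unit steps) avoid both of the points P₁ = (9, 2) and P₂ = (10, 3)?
Number of paths = 117654

Inclusion–exclusion. Total paths: C(20, 12) = 125970. Through P₁: C(11, 9)·C(9, 3) = 4620. Through P₂: C(13, 10)·C(7, 2) = 6006. Since P₁ is strictly southwest of P₂, a monotone path through both must visit P₁ then P₂; paths through both = C(11, 9)·C(2, 1)·C(7, 2) = 2310. Avoid both = 125970 − 4620 − 6006 + 2310 = 117654.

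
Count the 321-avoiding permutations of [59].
C_59 = 405944995127576985730643443367112

These 321-avoiding permutations are counted by the Catalan number C_n = (1/(n + 1)) · C(2n, n). For n = 59: C_59 = (1/60) · C(118, 59) = 24356699707654619143838606602026720/60 = 405944995127576985730643443367112.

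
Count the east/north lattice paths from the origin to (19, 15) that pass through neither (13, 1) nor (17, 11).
Number of paths = 1533522390

Inclusion–exclusion. Total paths: C(34, 19) = 1855967520. Through P₁: C(14, 13)·C(20, 6) = 542640. Through P₂: C(28, 17)·C(6, 2) = 322112700. Since P₁ is strictly southwest of P₂, a monotone path through both must visit P₁ then P₂; paths through both = C(14, 13)·C(14, 4)·C(6, 2) = 210210. Avoid both = 1855967520 − 542640 − 322112700 + 210210 = 1533522390.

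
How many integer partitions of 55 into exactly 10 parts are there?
p(55, 10 parts) = 33401

Partitions of n into exactly k parts are in bijection with partitions of n − k into at most k parts (subtract 1 from each part). So p(55, exactly 10) = p(45, parts ≤ 10). Computing via the recurrence p(m, j) = p(m, j−1) + p(m−j, j) gives 33401.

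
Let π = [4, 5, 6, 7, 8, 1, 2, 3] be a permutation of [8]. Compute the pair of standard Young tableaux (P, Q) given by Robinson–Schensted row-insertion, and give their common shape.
P = [1, 2, 3, 7, 8] / [4, 5, 6];  Q = [1, 2, 3, 4, 5] / [6, 7, 8];  common shape = (5, 3)

Row-insert the values π_1, π_2, … into P one at a time, bumping the leftmost entry strictly greater than the inserted value down to the next row. The recording tableau Q records, in position (i, j), the step at which that cell was added to P.
  Insert 4 (step 1): P = [4];  Q = [1]
  Insert 5 (step 2): P = [4, 5];  Q = [1, 2]
  Insert 6 (step 3): P = [4, 5, 6];  Q = [1, 2, 3]
  Insert 7 (step 4): P = [4, 5, 6, 7];  Q = [1, 2, 3, 4]
  Insert 8 (step 5): P = [4, 5, 6, 7, 8];  Q = [1, 2, 3, 4, 5]
  Insert 1 (step 6): P = [1, 5, 6, 7, 8] / [4];  Q = [1, 2, 3, 4, 5] / [6]
  Insert 2 (step 7): P = [1, 2, 6, 7, 8] / [4, 5];  Q = [1, 2, 3, 4, 5] / [6, 7]
  Insert 3 (step 8): P = [1, 2, 3, 7, 8] / [4, 5, 6];  Q = [1, 2, 3, 4, 5] / [6, 7, 8]
Final shape: (5, 3).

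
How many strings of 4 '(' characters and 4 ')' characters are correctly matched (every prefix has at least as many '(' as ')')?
C_4 = 14

These balanced parentheses are counted by the Catalan number C_n = (1/(n + 1)) · C(2n, n). For n = 4: C_4 = (1/5) · C(8, 4) = 70/5 = 14.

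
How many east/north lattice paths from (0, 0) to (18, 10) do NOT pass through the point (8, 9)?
Number of paths = 12855700

Total paths from (0, 0) to (18, 10): C(28, 18) = 13123110. Paths through (8, 9): (paths (0, 0) → (8, 9)) × (paths (8, 9) → (18, 10)) = C(17, 8) · C(11, 10) = 24310 · 11 = 267410. Avoidance count = 13123110 − 267410 = 12855700.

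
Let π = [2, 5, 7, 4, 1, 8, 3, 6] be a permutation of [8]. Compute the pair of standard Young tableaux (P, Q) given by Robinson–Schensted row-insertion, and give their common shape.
P = [1, 3, 6, 8] / [2, 4, 7] / [5];  Q = [1, 2, 3, 6] / [4, 7, 8] / [5];  common shape = (4, 3, 1)

Row-insert the values π_1, π_2, … into P one at a time, bumping the leftmost entry strictly greater than the inserted value down to the next row. The recording tableau Q records, in position (i, j), the step at which that cell was added to P.
  Insert 2 (step 1): P = [2];  Q = [1]
  Insert 5 (step 2): P = [2, 5];  Q = [1, 2]
  Insert 7 (step 3): P = [2, 5, 7];  Q = [1, 2, 3]
  Insert 4 (step 4): P = [2, 4, 7] / [5];  Q = [1, 2, 3] / [4]
  Insert 1 (step 5): P = [1, 4, 7] / [2] / [5];  Q = [1, 2, 3] / [4] / [5]
  Insert 8 (step 6): P = [1, 4, 7, 8] / [2] / [5];  Q = [1, 2, 3, 6] / [4] / [5]
  Insert 3 (step 7): P = [1, 3, 7, 8] / [2, 4] / [5];  Q = [1, 2, 3, 6] / [4, 7] / [5]
  Insert 6 (step 8): P = [1, 3, 6, 8] / [2, 4, 7] / [5];  Q = [1, 2, 3, 6] / [4, 7, 8] / [5]
Final shape: (4, 3, 1).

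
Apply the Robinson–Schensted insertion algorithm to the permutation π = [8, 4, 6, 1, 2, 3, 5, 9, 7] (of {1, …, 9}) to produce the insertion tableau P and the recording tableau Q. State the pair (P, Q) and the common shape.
P = [1, 2, 3, 5, 7] / [4, 6, 9] / [8];  Q = [1, 3, 6, 7, 8] / [2, 5, 9] / [4];  common shape = (5, 3, 1)

Row-insert the values π_1, π_2, … into P one at a time, bumping the leftmost entry strictly greater than the inserted value down to the next row. The recording tableau Q records, in position (i, j), the step at which that cell was added to P.
  Insert 8 (step 1): P = [8];  Q = [1]
  Insert 4 (step 2): P = [4] / [8];  Q = [1] / [2]
  Insert 6 (step 3): P = [4, 6] / [8];  Q = [1, 3] / [2]
  Insert 1 (step 4): P = [1, 6] / [4] / [8];  Q = [1, 3] / [2] / [4]
  Insert 2 (step 5): P = [1, 2] / [4, 6] / [8];  Q = [1, 3] / [2, 5] / [4]
  Insert 3 (step 6): P = [1, 2, 3] / [4, 6] / [8];  Q = [1, 3, 6] / [2, 5] / [4]
  Insert 5 (step 7): P = [1, 2, 3, 5] / [4, 6] / [8];  Q = [1, 3, 6, 7] / [2, 5] / [4]
  Insert 9 (step 8): P = [1, 2, 3, 5, 9] / [4, 6] / [8];  Q = [1, 3, 6, 7, 8] / [2, 5] / [4]
  Insert 7 (step 9): P = [1, 2, 3, 5, 7] / [4, 6, 9] / [8];  Q = [1, 3, 6, 7, 8] / [2, 5, 9] / [4]
Final shape: (5, 3, 1).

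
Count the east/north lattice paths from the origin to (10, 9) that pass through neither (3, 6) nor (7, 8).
Number of paths = 61598

Inclusion–exclusion. Total paths: C(19, 10) = 92378. Through P₁: C(9, 3)·C(10, 7) = 10080. Through P₂: C(15, 7)·C(4, 3) = 25740. Since P₁ is strictly southwest of P₂, a monotone path through both must visit P₁ then P₂; paths through both = C(9, 3)·C(6, 4)·C(4, 3) = 5040. Avoid both = 92378 − 10080 − 25740 + 5040 = 61598.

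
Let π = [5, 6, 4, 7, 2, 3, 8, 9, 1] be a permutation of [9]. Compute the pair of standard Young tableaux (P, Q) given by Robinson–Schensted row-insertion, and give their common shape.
P = [1, 3, 7, 8, 9] / [2, 6] / [4] / [5];  Q = [1, 2, 4, 7, 8] / [3, 6] / [5] / [9];  common shape = (5, 2, 1, 1)

Row-insert the values π_1, π_2, … into P one at a time, bumping the leftmost entry strictly greater than the inserted value down to the next row. The recording tableau Q records, in position (i, j), the step at which that cell was added to P.
  Insert 5 (step 1): P = [5];  Q = [1]
  Insert 6 (step 2): P = [5, 6];  Q = [1, 2]
  Insert 4 (step 3): P = [4, 6] / [5];  Q = [1, 2] / [3]
  Insert 7 (step 4): P = [4, 6, 7] / [5];  Q = [1, 2, 4] / [3]
  Insert 2 (step 5): P = [2, 6, 7] / [4] / [5];  Q = [1, 2, 4] / [3] / [5]
  Insert 3 (step 6): P = [2, 3, 7] / [4, 6] / [5];  Q = [1, 2, 4] / [3, 6] / [5]
  Insert 8 (step 7): P = [2, 3, 7, 8] / [4, 6] / [5];  Q = [1, 2, 4, 7] / [3, 6] / [5]
  Insert 9 (step 8): P = [2, 3, 7, 8, 9] / [4, 6] / [5];  Q = [1, 2, 4, 7, 8] / [3, 6] / [5]
  Insert 1 (step 9): P = [1, 3, 7, 8, 9] / [2, 6] / [4] / [5];  Q = [1, 2, 4, 7, 8] / [3, 6] / [5] / [9]
Final shape: (5, 2, 1, 1).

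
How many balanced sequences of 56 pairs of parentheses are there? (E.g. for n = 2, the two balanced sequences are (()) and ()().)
C_56 = 6852456927844873497549658464312

These balanced parentheses are counted by the Catalan number C_n = (1/(n + 1)) · C(2n, n). For n = 56: C_56 = (1/57) · C(112, 56) = 390590044887157789360330532465784/57 = 6852456927844873497549658464312.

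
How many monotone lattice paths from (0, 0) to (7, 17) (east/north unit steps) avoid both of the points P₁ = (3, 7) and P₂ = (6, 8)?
Number of paths = 200754

Inclusion–exclusion. Total paths: C(24, 7) = 346104. Through P₁: C(10, 3)·C(14, 4) = 120120. Through P₂: C(14, 6)·C(10, 1) = 30030. Since P₁ is strictly southwest of P₂, a monotone path through both must visit P₁ then P₂; paths through both = C(10, 3)·C(4, 3)·C(10, 1) = 4800. Avoid both = 346104 − 120120 − 30030 + 4800 = 200754.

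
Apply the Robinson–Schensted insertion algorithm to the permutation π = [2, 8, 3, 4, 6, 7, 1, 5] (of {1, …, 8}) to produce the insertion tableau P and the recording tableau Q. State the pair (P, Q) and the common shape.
P = [1, 3, 4, 5, 7] / [2, 6] / [8];  Q = [1, 2, 4, 5, 6] / [3, 8] / [7];  common shape = (5, 2, 1)

Row-insert the values π_1, π_2, … into P one at a time, bumping the leftmost entry strictly greater than the inserted value down to the next row. The recording tableau Q records, in position (i, j), the step at which that cell was added to P.
  Insert 2 (step 1): P = [2];  Q = [1]
  Insert 8 (step 2): P = [2, 8];  Q = [1, 2]
  Insert 3 (step 3): P = [2, 3] / [8];  Q = [1, 2] / [3]
  Insert 4 (step 4): P = [2, 3, 4] / [8];  Q = [1, 2, 4] / [3]
  Insert 6 (step 5): P = [2, 3, 4, 6] / [8];  Q = [1, 2, 4, 5] / [3]
  Insert 7 (step 6): P = [2, 3, 4, 6, 7] / [8];  Q = [1, 2, 4, 5, 6] / [3]
  Insert 1 (step 7): P = [1, 3, 4, 6, 7] / [2] / [8];  Q = [1, 2, 4, 5, 6] / [3] / [7]
  Insert 5 (step 8): P = [1, 3, 4, 5, 7] / [2, 6] / [8];  Q = [1, 2, 4, 5, 6] / [3, 8] / [7]
Final shape: (5, 2, 1).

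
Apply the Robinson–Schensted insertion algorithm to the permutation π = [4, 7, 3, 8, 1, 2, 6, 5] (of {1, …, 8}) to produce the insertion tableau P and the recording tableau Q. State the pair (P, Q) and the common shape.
P = [1, 2, 5] / [3, 6, 8] / [4, 7];  Q = [1, 2, 4] / [3, 6, 7] / [5, 8];  common shape = (3, 3, 2)

Row-insert the values π_1, π_2, … into P one at a time, bumping the leftmost entry strictly greater than the inserted value down to the next row. The recording tableau Q records, in position (i, j), the step at which that cell was added to P.
  Insert 4 (step 1): P = [4];  Q = [1]
  Insert 7 (step 2): P = [4, 7];  Q = [1, 2]
  Insert 3 (step 3): P = [3, 7] / [4];  Q = [1, 2] / [3]
  Insert 8 (step 4): P = [3, 7, 8] / [4];  Q = [1, 2, 4] / [3]
  Insert 1 (step 5): P = [1, 7, 8] / [3] / [4];  Q = [1, 2, 4] / [3] / [5]
  Insert 2 (step 6): P = [1, 2, 8] / [3, 7] / [4];  Q = [1, 2, 4] / [3, 6] / [5]
  Insert 6 (step 7): P = [1, 2, 6] / [3, 7, 8] / [4];  Q = [1, 2, 4] / [3, 6, 7] / [5]
  Insert 5 (step 8): P = [1, 2, 5] / [3, 6, 8] / [4, 7];  Q = [1, 2, 4] / [3, 6, 7] / [5, 8]
Final shape: (3, 3, 2).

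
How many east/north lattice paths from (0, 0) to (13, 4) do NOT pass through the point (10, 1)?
Number of paths = 2160

Total paths from (0, 0) to (13, 4): C(17, 13) = 2380. Paths through (10, 1): (paths (0, 0) → (10, 1)) × (paths (10, 1) → (13, 4)) = C(11, 10) · C(6, 3) = 11 · 20 = 220. Avoidance count = 2380 − 220 = 2160.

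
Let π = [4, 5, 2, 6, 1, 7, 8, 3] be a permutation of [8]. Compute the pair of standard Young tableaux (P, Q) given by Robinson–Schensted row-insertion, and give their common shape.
P = [1, 3, 6, 7, 8] / [2, 5] / [4];  Q = [1, 2, 4, 6, 7] / [3, 8] / [5];  common shape = (5, 2, 1)

Row-insert the values π_1, π_2, … into P one at a time, bumping the leftmost entry strictly greater than the inserted value down to the next row. The recording tableau Q records, in position (i, j), the step at which that cell was added to P.
  Insert 4 (step 1): P = [4];  Q = [1]
  Insert 5 (step 2): P = [4, 5];  Q = [1, 2]
  Insert 2 (step 3): P = [2, 5] / [4];  Q = [1, 2] / [3]
  Insert 6 (step 4): P = [2, 5, 6] / [4];  Q = [1, 2, 4] / [3]
  Insert 1 (step 5): P = [1, 5, 6] / [2] / [4];  Q = [1, 2, 4] / [3] / [5]
  Insert 7 (step 6): P = [1, 5, 6, 7] / [2] / [4];  Q = [1, 2, 4, 6] / [3] / [5]
  Insert 8 (step 7): P = [1, 5, 6, 7, 8] / [2] / [4];  Q = [1, 2, 4, 6, 7] / [3] / [5]
  Insert 3 (step 8): P = [1, 3, 6, 7, 8] / [2, 5] / [4];  Q = [1, 2, 4, 6, 7] / [3, 8] / [5]
Final shape: (5, 2, 1).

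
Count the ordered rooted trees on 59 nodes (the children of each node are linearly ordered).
C_58 = 104088460289122304033498318812080

These ordered rooted trees are counted by the Catalan number C_n = (1/(n + 1)) · C(2n, n). For n = 58: C_58 = (1/59) · C(116, 58) = 6141219157058215937976400809912720/59 = 104088460289122304033498318812080.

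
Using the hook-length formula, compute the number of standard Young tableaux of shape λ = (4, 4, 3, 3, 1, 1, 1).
# SYT of shape (4, 4, 3, 3, 1, 1, 1) = 1089088

Hook-length formula: f^λ = n! / Π hook(c), product over all cells c of the Young diagram. For λ = (4, 4, 3, 3, 1, 1, 1), n = 17 boxes. Hook lengths by row (left-to-right, top-to-bottom): [10, 6, 5, 2]; [9, 5, 4, 1]; [7, 3, 2]; [6, 2, 1]; [3]; [2]; [1]. Product of hooks = 326592000. So f^λ = 17! / 326592000 = 355687428096000 / 326592000 = 1089088.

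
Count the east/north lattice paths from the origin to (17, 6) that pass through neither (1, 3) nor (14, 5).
Number of paths = 52239

Inclusion–exclusion. Total paths: C(23, 17) = 100947. Through P₁: C(4, 1)·C(19, 16) = 3876. Through P₂: C(19, 14)·C(4, 3) = 46512. Since P₁ is strictly southwest of P₂, a monotone path through both must visit P₁ then P₂; paths through both = C(4, 1)·C(15, 13)·C(4, 3) = 1680. Avoid both = 100947 − 3876 − 46512 + 1680 = 52239.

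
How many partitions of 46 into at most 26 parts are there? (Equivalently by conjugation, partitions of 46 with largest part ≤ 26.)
p(46, parts ≤ 26) = 103471

Use the recurrence p(n, m) = p(n, m−1) + p(n−m, m): either the largest part is < m (count p(n, m−1)) or the largest part is exactly m (remove one copy of m, count p(n−m, m)). With p(0, ·) = 1 this gives p(46, parts ≤ 26) = 103471. (By conjugating Young diagrams, this also counts partitions of 46 into at most 26 parts.)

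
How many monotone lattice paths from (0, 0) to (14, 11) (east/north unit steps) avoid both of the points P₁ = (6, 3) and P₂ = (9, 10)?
Number of paths = 2882532

Inclusion–exclusion. Total paths: C(25, 14) = 4457400. Through P₁: C(9, 6)·C(16, 8) = 1081080. Through P₂: C(19, 9)·C(6, 5) = 554268. Since P₁ is strictly southwest of P₂, a monotone path through both must visit P₁ then P₂; paths through both = C(9, 6)·C(10, 3)·C(6, 5) = 60480. Avoid both = 4457400 − 1081080 − 554268 + 60480 = 2882532.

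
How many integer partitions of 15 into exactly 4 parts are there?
p(15, 4 parts) = 27

Partitions of n into exactly k parts ↔ partitions of n − k into at most k parts (subtract 1 from each part). For n = 15, k = 4, the partitions are: 12+1+1+1, 11+2+1+1, 10+3+1+1, 10+2+2+1, 9+4+1+1, 9+3+2+1, 9+2+2+2, 8+5+1+1, 8+4+2+1, 8+3+3+1, 8+3+2+2, 7+6+1+1, 7+5+2+1, 7+4+3+1, 7+4+2+2, 7+3+3+2, 6+6+2+1, 6+5+3+1, 6+5+2+2, 6+4+4+1, 6+4+3+2, 6+3+3+3, 5+5+4+1, 5+5+3+2, 5+4+4+2, 5+4+3+3, 4+4+4+3. Count = 27.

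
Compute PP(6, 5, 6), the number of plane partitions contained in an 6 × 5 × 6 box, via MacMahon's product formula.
PP(6, 5, 6) = 55197331332

Evaluate the triple product over i = 1..6, j = 1..5, k = 1..6. The factors are (2/1) · (3/2) · (4/3) · (5/4) · (6/5) · (7/6) · (3/2) · (4/3) · … (180 factors total). The numerators and denominators telescope so the product is an integer; carrying out the multiplication exactly gives PP(6, 5, 6) = 55197331332.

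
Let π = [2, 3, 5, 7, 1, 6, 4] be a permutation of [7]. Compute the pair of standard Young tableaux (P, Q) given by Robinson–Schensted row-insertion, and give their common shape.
P = [1, 3, 4, 6] / [2, 5] / [7];  Q = [1, 2, 3, 4] / [5, 6] / [7];  common shape = (4, 2, 1)

Row-insert the values π_1, π_2, … into P one at a time, bumping the leftmost entry strictly greater than the inserted value down to the next row. The recording tableau Q records, in position (i, j), the step at which that cell was added to P.
  Insert 2 (step 1): P = [2];  Q = [1]
  Insert 3 (step 2): P = [2, 3];  Q = [1, 2]
  Insert 5 (step 3): P = [2, 3, 5];  Q = [1, 2, 3]
  Insert 7 (step 4): P = [2, 3, 5, 7];  Q = [1, 2, 3, 4]
  Insert 1 (step 5): P = [1, 3, 5, 7] / [2];  Q = [1, 2, 3, 4] / [5]
  Insert 6 (step 6): P = [1, 3, 5, 6] / [2, 7];  Q = [1, 2, 3, 4] / [5, 6]
  Insert 4 (step 7): P = [1, 3, 4, 6] / [2, 5] / [7];  Q = [1, 2, 3, 4] / [5, 6] / [7]
Final shape: (4, 2, 1).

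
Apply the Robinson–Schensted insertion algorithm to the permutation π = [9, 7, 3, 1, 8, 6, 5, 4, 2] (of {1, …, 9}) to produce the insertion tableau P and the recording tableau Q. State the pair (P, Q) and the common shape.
P = [1, 2] / [3, 4] / [5, 8] / [6] / [7] / [9];  Q = [1, 5] / [2, 6] / [3, 7] / [4] / [8] / [9];  common shape = (2, 2, 2, 1, 1, 1)

Row-insert the values π_1, π_2, … into P one at a time, bumping the leftmost entry strictly greater than the inserted value down to the next row. The recording tableau Q records, in position (i, j), the step at which that cell was added to P.
  Insert 9 (step 1): P = [9];  Q = [1]
  Insert 7 (step 2): P = [7] / [9];  Q = [1] / [2]
  Insert 3 (step 3): P = [3] / [7] / [9];  Q = [1] / [2] / [3]
  Insert 1 (step 4): P = [1] / [3] / [7] / [9];  Q = [1] / [2] / [3] / [4]
  Insert 8 (step 5): P = [1, 8] / [3] / [7] / [9];  Q = [1, 5] / [2] / [3] / [4]
  Insert 6 (step 6): P = [1, 6] / [3, 8] / [7] / [9];  Q = [1, 5] / [2, 6] / [3] / [4]
  Insert 5 (step 7): P = [1, 5] / [3, 6] / [7, 8] / [9];  Q = [1, 5] / [2, 6] / [3, 7] / [4]
  Insert 4 (step 8): P = [1, 4] / [3, 5] / [6, 8] / [7] / [9];  Q = [1, 5] / [2, 6] / [3, 7] / [4] / [8]
  Insert 2 (step 9): P = [1, 2] / [3, 4] / [5, 8] / [6] / [7] / [9];  Q = [1, 5] / [2, 6] / [3, 7] / [4] / [8] / [9]
Final shape: (2, 2, 2, 1, 1, 1).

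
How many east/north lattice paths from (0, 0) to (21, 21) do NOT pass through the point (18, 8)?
Number of paths = 537383000440

Total paths from (0, 0) to (21, 21): C(42, 21) = 538257874440. Paths through (18, 8): (paths (0, 0) → (18, 8)) × (paths (18, 8) → (21, 21)) = C(26, 18) · C(16, 3) = 1562275 · 560 = 874874000. Avoidance count = 538257874440 − 874874000 = 537383000440.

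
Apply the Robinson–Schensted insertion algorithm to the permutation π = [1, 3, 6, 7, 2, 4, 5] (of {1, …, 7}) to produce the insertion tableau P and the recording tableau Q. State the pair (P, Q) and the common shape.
P = [1, 2, 4, 5] / [3, 6, 7];  Q = [1, 2, 3, 4] / [5, 6, 7];  common shape = (4, 3)

Row-insert the values π_1, π_2, … into P one at a time, bumping the leftmost entry strictly greater than the inserted value down to the next row. The recording tableau Q records, in position (i, j), the step at which that cell was added to P.
  Insert 1 (step 1): P = [1];  Q = [1]
  Insert 3 (step 2): P = [1, 3];  Q = [1, 2]
  Insert 6 (step 3): P = [1, 3, 6];  Q = [1, 2, 3]
  Insert 7 (step 4): P = [1, 3, 6, 7];  Q = [1, 2, 3, 4]
  Insert 2 (step 5): P = [1, 2, 6, 7] / [3];  Q = [1, 2, 3, 4] / [5]
  Insert 4 (step 6): P = [1, 2, 4, 7] / [3, 6];  Q = [1, 2, 3, 4] / [5, 6]
  Insert 5 (step 7): P = [1, 2, 4, 5] / [3, 6, 7];  Q = [1, 2, 3, 4] / [5, 6, 7]
Final shape: (4, 3).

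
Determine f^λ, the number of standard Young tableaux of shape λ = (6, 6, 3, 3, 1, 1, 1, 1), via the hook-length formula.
# SYT of shape (6, 6, 3, 3, 1, 1, 1, 1) = 1319051250

Hook-length formula: f^λ = n! / Π hook(c), product over all cells c of the Young diagram. For λ = (6, 6, 3, 3, 1, 1, 1, 1), n = 22 boxes. Hook lengths by row (left-to-right, top-to-bottom): [13, 8, 7, 4, 3, 2]; [12, 7, 6, 3, 2, 1]; [8, 3, 2]; [7, 2, 1]; [4]; [3]; [2]; [1]. Product of hooks = 852128169984. So f^λ = 22! / 852128169984 = 1124000727777607680000 / 852128169984 = 1319051250.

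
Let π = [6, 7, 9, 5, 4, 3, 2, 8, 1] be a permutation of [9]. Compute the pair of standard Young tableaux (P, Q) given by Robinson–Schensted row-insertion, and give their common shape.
P = [1, 7, 8] / [2, 9] / [3] / [4] / [5] / [6];  Q = [1, 2, 3] / [4, 8] / [5] / [6] / [7] / [9];  common shape = (3, 2, 1, 1, 1, 1)

Row-insert the values π_1, π_2, … into P one at a time, bumping the leftmost entry strictly greater than the inserted value down to the next row. The recording tableau Q records, in position (i, j), the step at which that cell was added to P.
  Insert 6 (step 1): P = [6];  Q = [1]
  Insert 7 (step 2): P = [6, 7];  Q = [1, 2]
  Insert 9 (step 3): P = [6, 7, 9];  Q = [1, 2, 3]
  Insert 5 (step 4): P = [5, 7, 9] / [6];  Q = [1, 2, 3] / [4]
  Insert 4 (step 5): P = [4, 7, 9] / [5] / [6];  Q = [1, 2, 3] / [4] / [5]
  Insert 3 (step 6): P = [3, 7, 9] / [4] / [5] / [6];  Q = [1, 2, 3] / [4] / [5] / [6]
  Insert 2 (step 7): P = [2, 7, 9] / [3] / [4] / [5] / [6];  Q = [1, 2, 3] / [4] / [5] / [6] / [7]
  Insert 8 (step 8): P = [2, 7, 8] / [3, 9] / [4] / [5] / [6];  Q = [1, 2, 3] / [4, 8] / [5] / [6] / [7]
  Insert 1 (step 9): P = [1, 7, 8] / [2, 9] / [3] / [4] / [5] / [6];  Q = [1, 2, 3] / [4, 8] / [5] / [6] / [7] / [9]
Final shape: (3, 2, 1, 1, 1, 1).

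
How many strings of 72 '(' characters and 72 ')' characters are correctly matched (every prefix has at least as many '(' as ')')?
C_72 = 20276890389709399862928998568254641025700

These balanced parentheses are counted by the Catalan number C_n = (1/(n + 1)) · C(2n, n). For n = 72: C_72 = (1/73) · C(144, 72) = 1480212998448786189993816895482588794876100/73 = 20276890389709399862928998568254641025700.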